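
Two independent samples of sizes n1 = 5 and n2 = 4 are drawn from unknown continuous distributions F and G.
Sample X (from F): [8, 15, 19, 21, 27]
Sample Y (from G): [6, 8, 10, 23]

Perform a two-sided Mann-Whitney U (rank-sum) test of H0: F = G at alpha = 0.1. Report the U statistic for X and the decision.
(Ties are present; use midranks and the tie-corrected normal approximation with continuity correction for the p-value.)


Step 1: Combine and sort all 9 observations; assign midranks.
sorted (value, group): (6,Y), (8,X), (8,Y), (10,Y), (15,X), (19,X), (21,X), (23,Y), (27,X)
ranks: 6->1, 8->2.5, 8->2.5, 10->4, 15->5, 19->6, 21->7, 23->8, 27->9
Step 2: Rank sum for X: R1 = 2.5 + 5 + 6 + 7 + 9 = 29.5.
Step 3: U_X = R1 - n1(n1+1)/2 = 29.5 - 5*6/2 = 29.5 - 15 = 14.5.
       U_Y = n1*n2 - U_X = 20 - 14.5 = 5.5.
Step 4: Ties are present, so use the tie-corrected normal approximation (with continuity correction) for the p-value.
Step 5: p-value = 0.325163; compare to alpha = 0.1. fail to reject H0.

U_X = 14.5, p = 0.325163, fail to reject H0 at alpha = 0.1.


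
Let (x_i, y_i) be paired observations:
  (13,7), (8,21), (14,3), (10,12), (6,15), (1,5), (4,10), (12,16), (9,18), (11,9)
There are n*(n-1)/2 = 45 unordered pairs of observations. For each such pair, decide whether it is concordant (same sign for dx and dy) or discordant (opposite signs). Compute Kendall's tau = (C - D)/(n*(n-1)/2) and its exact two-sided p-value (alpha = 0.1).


Step 1: Enumerate the 45 unordered pairs (i,j) with i<j and classify each by sign(x_j-x_i) * sign(y_j-y_i).
  (1,2):dx=-5,dy=+14->D; (1,3):dx=+1,dy=-4->D; (1,4):dx=-3,dy=+5->D; (1,5):dx=-7,dy=+8->D
  (1,6):dx=-12,dy=-2->C; (1,7):dx=-9,dy=+3->D; (1,8):dx=-1,dy=+9->D; (1,9):dx=-4,dy=+11->D
  (1,10):dx=-2,dy=+2->D; (2,3):dx=+6,dy=-18->D; (2,4):dx=+2,dy=-9->D; (2,5):dx=-2,dy=-6->C
  (2,6):dx=-7,dy=-16->C; (2,7):dx=-4,dy=-11->C; (2,8):dx=+4,dy=-5->D; (2,9):dx=+1,dy=-3->D
  (2,10):dx=+3,dy=-12->D; (3,4):dx=-4,dy=+9->D; (3,5):dx=-8,dy=+12->D; (3,6):dx=-13,dy=+2->D
  (3,7):dx=-10,dy=+7->D; (3,8):dx=-2,dy=+13->D; (3,9):dx=-5,dy=+15->D; (3,10):dx=-3,dy=+6->D
  (4,5):dx=-4,dy=+3->D; (4,6):dx=-9,dy=-7->C; (4,7):dx=-6,dy=-2->C; (4,8):dx=+2,dy=+4->C
  (4,9):dx=-1,dy=+6->D; (4,10):dx=+1,dy=-3->D; (5,6):dx=-5,dy=-10->C; (5,7):dx=-2,dy=-5->C
  (5,8):dx=+6,dy=+1->C; (5,9):dx=+3,dy=+3->C; (5,10):dx=+5,dy=-6->D; (6,7):dx=+3,dy=+5->C
  (6,8):dx=+11,dy=+11->C; (6,9):dx=+8,dy=+13->C; (6,10):dx=+10,dy=+4->C; (7,8):dx=+8,dy=+6->C
  (7,9):dx=+5,dy=+8->C; (7,10):dx=+7,dy=-1->D; (8,9):dx=-3,dy=+2->D; (8,10):dx=-1,dy=-7->C
  (9,10):dx=+2,dy=-9->D
Step 2: C = 18, D = 27, total pairs = 45.
Step 3: tau = (C - D)/(n(n-1)/2) = (18 - 27)/45 = -0.200000.
Step 4: Exact two-sided p-value (enumerate n! = 3628800 permutations of y under H0): p = 0.484313.
Step 5: alpha = 0.1. fail to reject H0.

tau_b = -0.2000 (C=18, D=27), p = 0.484313, fail to reject H0.


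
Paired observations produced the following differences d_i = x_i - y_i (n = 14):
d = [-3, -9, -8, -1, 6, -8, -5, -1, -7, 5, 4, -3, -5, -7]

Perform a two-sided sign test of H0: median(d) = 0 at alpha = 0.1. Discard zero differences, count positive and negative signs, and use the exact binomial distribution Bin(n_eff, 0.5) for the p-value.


Step 1: Discard zero differences. Original n = 14; n_eff = number of nonzero differences = 14.
Nonzero differences (with sign): -3, -9, -8, -1, +6, -8, -5, -1, -7, +5, +4, -3, -5, -7
Step 2: Count signs: positive = 3, negative = 11.
Step 3: Under H0: P(positive) = 0.5, so the number of positives S ~ Bin(14, 0.5).
Step 4: Two-sided exact p-value = sum of Bin(14,0.5) probabilities at or below the observed probability = 0.057373.
Step 5: alpha = 0.1. reject H0.

n_eff = 14, pos = 3, neg = 11, p = 0.057373, reject H0.


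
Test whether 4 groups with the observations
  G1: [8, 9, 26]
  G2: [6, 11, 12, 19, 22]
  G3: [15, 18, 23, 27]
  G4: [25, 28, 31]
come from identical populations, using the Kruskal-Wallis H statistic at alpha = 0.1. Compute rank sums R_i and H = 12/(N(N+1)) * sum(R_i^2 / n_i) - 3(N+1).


Step 1: Combine all N = 15 observations and assign midranks.
sorted (value, group, rank): (6,G2,1), (8,G1,2), (9,G1,3), (11,G2,4), (12,G2,5), (15,G3,6), (18,G3,7), (19,G2,8), (22,G2,9), (23,G3,10), (25,G4,11), (26,G1,12), (27,G3,13), (28,G4,14), (31,G4,15)
Step 2: Sum ranks within each group.
R_1 = 17 (n_1 = 3)
R_2 = 27 (n_2 = 5)
R_3 = 36 (n_3 = 4)
R_4 = 40 (n_4 = 3)
Step 3: H = 12/(N(N+1)) * sum(R_i^2/n_i) - 3(N+1)
     = 12/(15*16) * (17^2/3 + 27^2/5 + 36^2/4 + 40^2/3) - 3*16
     = 0.050000 * 1099.47 - 48
     = 6.973333.
Step 4: No ties, so H is used without correction.
Step 5: Under H0, H ~ chi^2(3); p-value = 0.072753.
Step 6: alpha = 0.1. reject H0.

H = 6.9733, df = 3, p = 0.072753, reject H0.


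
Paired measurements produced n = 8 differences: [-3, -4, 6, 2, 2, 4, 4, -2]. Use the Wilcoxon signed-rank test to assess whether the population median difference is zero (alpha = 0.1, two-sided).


Step 1: Drop any zero differences (none here) and take |d_i|.
|d| = [3, 4, 6, 2, 2, 4, 4, 2]
Step 2: Midrank |d_i| (ties get averaged ranks).
ranks: |3|->4, |4|->6, |6|->8, |2|->2, |2|->2, |4|->6, |4|->6, |2|->2
Step 3: Attach original signs; sum ranks with positive sign and with negative sign.
W+ = 8 + 2 + 2 + 6 + 6 = 24
W- = 4 + 6 + 2 = 12
(Check: W+ + W- = 36 should equal n(n+1)/2 = 36.)
Step 4: Test statistic W = min(W+, W-) = 12.
Step 5: Ties in |d|, so use the tie-corrected normal approximation.
        E[W] = n(n+1)/4 = 8*9/4 = 18.
        Tie groups: |d|=2 (t=3), |d|=4 (t=3); sum(t^3 - t) = 48.
        Var[W] = n(n+1)(2n+1)/24 - sum(t^3-t)/48 = 1224/24 - 48/48 = 50.
        z = (W - E[W]) / sqrt(Var[W]) = (12 - 18) / 7.0711 = -0.8485.
        Two-sided p = 2*Phi(z) = 0.396144.
Step 6: alpha = 0.1. fail to reject H0.

W+ = 24, W- = 12, W = min = 12, p = 0.396144, fail to reject H0.


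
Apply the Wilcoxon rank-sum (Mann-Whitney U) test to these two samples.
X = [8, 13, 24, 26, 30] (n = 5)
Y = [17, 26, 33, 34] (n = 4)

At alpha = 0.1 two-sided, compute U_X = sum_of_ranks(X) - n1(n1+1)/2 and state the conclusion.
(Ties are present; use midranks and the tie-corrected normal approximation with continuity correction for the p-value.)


Step 1: Combine and sort all 9 observations; assign midranks.
sorted (value, group): (8,X), (13,X), (17,Y), (24,X), (26,X), (26,Y), (30,X), (33,Y), (34,Y)
ranks: 8->1, 13->2, 17->3, 24->4, 26->5.5, 26->5.5, 30->7, 33->8, 34->9
Step 2: Rank sum for X: R1 = 1 + 2 + 4 + 5.5 + 7 = 19.5.
Step 3: U_X = R1 - n1(n1+1)/2 = 19.5 - 5*6/2 = 19.5 - 15 = 4.5.
       U_Y = n1*n2 - U_X = 20 - 4.5 = 15.5.
Step 4: Ties are present, so use the tie-corrected normal approximation (with continuity correction) for the p-value.
Step 5: p-value = 0.218742; compare to alpha = 0.1. fail to reject H0.

U_X = 4.5, p = 0.218742, fail to reject H0 at alpha = 0.1.


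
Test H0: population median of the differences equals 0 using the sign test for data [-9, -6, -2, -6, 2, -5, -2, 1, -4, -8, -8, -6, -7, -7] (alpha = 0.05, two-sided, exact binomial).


Step 1: Discard zero differences. Original n = 14; n_eff = number of nonzero differences = 14.
Nonzero differences (with sign): -9, -6, -2, -6, +2, -5, -2, +1, -4, -8, -8, -6, -7, -7
Step 2: Count signs: positive = 2, negative = 12.
Step 3: Under H0: P(positive) = 0.5, so the number of positives S ~ Bin(14, 0.5).
Step 4: Two-sided exact p-value = sum of Bin(14,0.5) probabilities at or below the observed probability = 0.012939.
Step 5: alpha = 0.05. reject H0.

n_eff = 14, pos = 2, neg = 12, p = 0.012939, reject H0.


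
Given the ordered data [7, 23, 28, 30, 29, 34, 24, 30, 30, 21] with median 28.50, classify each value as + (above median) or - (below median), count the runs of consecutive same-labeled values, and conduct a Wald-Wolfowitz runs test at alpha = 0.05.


Step 1: Compute median = 28.50; label A = above, B = below.
Labels in order: BBBAAABAAB  (n_A = 5, n_B = 5)
Step 2: Count runs R = 5.
Step 3: Under H0 (random ordering), E[R] = 2*n_A*n_B/(n_A+n_B) + 1 = 2*5*5/10 + 1 = 6.0000.
        Var[R] = 2*n_A*n_B*(2*n_A*n_B - n_A - n_B) / ((n_A+n_B)^2 * (n_A+n_B-1)) = 2000/900 = 2.2222.
        SD[R] = 1.4907.
Step 4: Continuity-corrected z = (R + 0.5 - E[R]) / SD[R] = (5 + 0.5 - 6.0000) / 1.4907 = -0.3354.
Step 5: Two-sided p-value via normal approximation = 2*(1 - Phi(|z|)) = 0.737316.
Step 6: alpha = 0.05. fail to reject H0.

R = 5, z = -0.3354, p = 0.737316, fail to reject H0.


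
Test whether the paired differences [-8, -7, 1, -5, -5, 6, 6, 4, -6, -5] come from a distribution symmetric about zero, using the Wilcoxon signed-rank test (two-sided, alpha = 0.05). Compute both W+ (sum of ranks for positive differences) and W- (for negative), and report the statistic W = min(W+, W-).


Step 1: Drop any zero differences (none here) and take |d_i|.
|d| = [8, 7, 1, 5, 5, 6, 6, 4, 6, 5]
Step 2: Midrank |d_i| (ties get averaged ranks).
ranks: |8|->10, |7|->9, |1|->1, |5|->4, |5|->4, |6|->7, |6|->7, |4|->2, |6|->7, |5|->4
Step 3: Attach original signs; sum ranks with positive sign and with negative sign.
W+ = 1 + 7 + 7 + 2 = 17
W- = 10 + 9 + 4 + 4 + 7 + 4 = 38
(Check: W+ + W- = 55 should equal n(n+1)/2 = 55.)
Step 4: Test statistic W = min(W+, W-) = 17.
Step 5: Ties in |d|, so use the tie-corrected normal approximation.
        E[W] = n(n+1)/4 = 10*11/4 = 27.5.
        Tie groups: |d|=5 (t=3), |d|=6 (t=3); sum(t^3 - t) = 48.
        Var[W] = n(n+1)(2n+1)/24 - sum(t^3-t)/48 = 2310/24 - 48/48 = 95.25.
        z = (W - E[W]) / sqrt(Var[W]) = (17 - 27.5) / 9.7596 = -1.0759.
        Two-sided p = 2*Phi(z) = 0.281989.
Step 6: alpha = 0.05. fail to reject H0.

W+ = 17, W- = 38, W = min = 17, p = 0.281989, fail to reject H0.


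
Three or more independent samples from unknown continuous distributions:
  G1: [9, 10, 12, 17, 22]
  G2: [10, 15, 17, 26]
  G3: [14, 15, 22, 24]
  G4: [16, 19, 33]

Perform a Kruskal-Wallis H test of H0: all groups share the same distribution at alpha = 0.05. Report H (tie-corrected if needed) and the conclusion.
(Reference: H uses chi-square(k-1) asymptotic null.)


Step 1: Combine all N = 16 observations and assign midranks.
sorted (value, group, rank): (9,G1,1), (10,G1,2.5), (10,G2,2.5), (12,G1,4), (14,G3,5), (15,G2,6.5), (15,G3,6.5), (16,G4,8), (17,G1,9.5), (17,G2,9.5), (19,G4,11), (22,G1,12.5), (22,G3,12.5), (24,G3,14), (26,G2,15), (33,G4,16)
Step 2: Sum ranks within each group.
R_1 = 29.5 (n_1 = 5)
R_2 = 33.5 (n_2 = 4)
R_3 = 38 (n_3 = 4)
R_4 = 35 (n_4 = 3)
Step 3: H = 12/(N(N+1)) * sum(R_i^2/n_i) - 3(N+1)
     = 12/(16*17) * (29.5^2/5 + 33.5^2/4 + 38^2/4 + 35^2/3) - 3*17
     = 0.044118 * 1223.95 - 51
     = 2.997610.
Step 4: Ties present; correction factor C = 1 - 24/(16^3 - 16) = 0.994118. Corrected H = 2.997610 / 0.994118 = 3.015348.
Step 5: Under H0, H ~ chi^2(3); p-value = 0.389265.
Step 6: alpha = 0.05. fail to reject H0.

H = 3.0153, df = 3, p = 0.389265, fail to reject H0.


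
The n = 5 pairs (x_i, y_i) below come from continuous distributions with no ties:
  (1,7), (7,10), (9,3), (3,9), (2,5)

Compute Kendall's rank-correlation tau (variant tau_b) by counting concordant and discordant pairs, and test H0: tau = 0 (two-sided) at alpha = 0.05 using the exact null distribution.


Step 1: Enumerate the 10 unordered pairs (i,j) with i<j and classify each by sign(x_j-x_i) * sign(y_j-y_i).
  (1,2):dx=+6,dy=+3->C; (1,3):dx=+8,dy=-4->D; (1,4):dx=+2,dy=+2->C; (1,5):dx=+1,dy=-2->D
  (2,3):dx=+2,dy=-7->D; (2,4):dx=-4,dy=-1->C; (2,5):dx=-5,dy=-5->C; (3,4):dx=-6,dy=+6->D
  (3,5):dx=-7,dy=+2->D; (4,5):dx=-1,dy=-4->C
Step 2: C = 5, D = 5, total pairs = 10.
Step 3: tau = (C - D)/(n(n-1)/2) = (5 - 5)/10 = 0.000000.
Step 4: Exact two-sided p-value (enumerate n! = 120 permutations of y under H0): p = 1.000000.
Step 5: alpha = 0.05. fail to reject H0.

tau_b = 0.0000 (C=5, D=5), p = 1.000000, fail to reject H0.


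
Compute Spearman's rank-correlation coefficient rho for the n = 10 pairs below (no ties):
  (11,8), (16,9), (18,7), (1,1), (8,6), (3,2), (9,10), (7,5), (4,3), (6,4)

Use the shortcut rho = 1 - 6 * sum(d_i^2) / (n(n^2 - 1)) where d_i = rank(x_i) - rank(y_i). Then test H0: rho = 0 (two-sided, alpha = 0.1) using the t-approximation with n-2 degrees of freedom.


Step 1: Rank x and y separately (midranks; no ties here).
rank(x): 11->8, 16->9, 18->10, 1->1, 8->6, 3->2, 9->7, 7->5, 4->3, 6->4
rank(y): 8->8, 9->9, 7->7, 1->1, 6->6, 2->2, 10->10, 5->5, 3->3, 4->4
Step 2: d_i = R_x(i) - R_y(i); compute d_i^2.
  (8-8)^2=0, (9-9)^2=0, (10-7)^2=9, (1-1)^2=0, (6-6)^2=0, (2-2)^2=0, (7-10)^2=9, (5-5)^2=0, (3-3)^2=0, (4-4)^2=0
sum(d^2) = 18.
Step 3: rho = 1 - 6*18 / (10*(10^2 - 1)) = 1 - 108/990 = 0.890909.
Step 4: Under H0, t = rho * sqrt((n-2)/(1-rho^2)) = 5.5482 ~ t(8).
Step 5: Two-sided p-value from the t-distribution with 8 df = 0.000542.
Step 6: alpha = 0.1. reject H0.

rho = 0.8909, p = 0.000542, reject H0 at alpha = 0.1.


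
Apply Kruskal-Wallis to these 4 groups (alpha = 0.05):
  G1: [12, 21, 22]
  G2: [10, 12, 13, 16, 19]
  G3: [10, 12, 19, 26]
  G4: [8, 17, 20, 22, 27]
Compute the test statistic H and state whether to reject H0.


Step 1: Combine all N = 17 observations and assign midranks.
sorted (value, group, rank): (8,G4,1), (10,G2,2.5), (10,G3,2.5), (12,G1,5), (12,G2,5), (12,G3,5), (13,G2,7), (16,G2,8), (17,G4,9), (19,G2,10.5), (19,G3,10.5), (20,G4,12), (21,G1,13), (22,G1,14.5), (22,G4,14.5), (26,G3,16), (27,G4,17)
Step 2: Sum ranks within each group.
R_1 = 32.5 (n_1 = 3)
R_2 = 33 (n_2 = 5)
R_3 = 34 (n_3 = 4)
R_4 = 53.5 (n_4 = 5)
Step 3: H = 12/(N(N+1)) * sum(R_i^2/n_i) - 3(N+1)
     = 12/(17*18) * (32.5^2/3 + 33^2/5 + 34^2/4 + 53.5^2/5) - 3*18
     = 0.039216 * 1431.33 - 54
     = 2.130719.
Step 4: Ties present; correction factor C = 1 - 42/(17^3 - 17) = 0.991422. Corrected H = 2.130719 / 0.991422 = 2.149155.
Step 5: Under H0, H ~ chi^2(3); p-value = 0.542032.
Step 6: alpha = 0.05. fail to reject H0.

H = 2.1492, df = 3, p = 0.542032, fail to reject H0.


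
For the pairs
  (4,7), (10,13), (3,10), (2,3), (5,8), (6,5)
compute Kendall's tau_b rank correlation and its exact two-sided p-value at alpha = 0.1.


Step 1: Enumerate the 15 unordered pairs (i,j) with i<j and classify each by sign(x_j-x_i) * sign(y_j-y_i).
  (1,2):dx=+6,dy=+6->C; (1,3):dx=-1,dy=+3->D; (1,4):dx=-2,dy=-4->C; (1,5):dx=+1,dy=+1->C
  (1,6):dx=+2,dy=-2->D; (2,3):dx=-7,dy=-3->C; (2,4):dx=-8,dy=-10->C; (2,5):dx=-5,dy=-5->C
  (2,6):dx=-4,dy=-8->C; (3,4):dx=-1,dy=-7->C; (3,5):dx=+2,dy=-2->D; (3,6):dx=+3,dy=-5->D
  (4,5):dx=+3,dy=+5->C; (4,6):dx=+4,dy=+2->C; (5,6):dx=+1,dy=-3->D
Step 2: C = 10, D = 5, total pairs = 15.
Step 3: tau = (C - D)/(n(n-1)/2) = (10 - 5)/15 = 0.333333.
Step 4: Exact two-sided p-value (enumerate n! = 720 permutations of y under H0): p = 0.469444.
Step 5: alpha = 0.1. fail to reject H0.

tau_b = 0.3333 (C=10, D=5), p = 0.469444, fail to reject H0.


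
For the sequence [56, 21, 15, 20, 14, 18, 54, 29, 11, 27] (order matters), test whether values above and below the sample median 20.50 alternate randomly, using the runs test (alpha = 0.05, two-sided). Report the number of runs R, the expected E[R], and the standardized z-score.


Step 1: Compute median = 20.50; label A = above, B = below.
Labels in order: AABBBBAABA  (n_A = 5, n_B = 5)
Step 2: Count runs R = 5.
Step 3: Under H0 (random ordering), E[R] = 2*n_A*n_B/(n_A+n_B) + 1 = 2*5*5/10 + 1 = 6.0000.
        Var[R] = 2*n_A*n_B*(2*n_A*n_B - n_A - n_B) / ((n_A+n_B)^2 * (n_A+n_B-1)) = 2000/900 = 2.2222.
        SD[R] = 1.4907.
Step 4: Continuity-corrected z = (R + 0.5 - E[R]) / SD[R] = (5 + 0.5 - 6.0000) / 1.4907 = -0.3354.
Step 5: Two-sided p-value via normal approximation = 2*(1 - Phi(|z|)) = 0.737316.
Step 6: alpha = 0.05. fail to reject H0.

R = 5, z = -0.3354, p = 0.737316, fail to reject H0.


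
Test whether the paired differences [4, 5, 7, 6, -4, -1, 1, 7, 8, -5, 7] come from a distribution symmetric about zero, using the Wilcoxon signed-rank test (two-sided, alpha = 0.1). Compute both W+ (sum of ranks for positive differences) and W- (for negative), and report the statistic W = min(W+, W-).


Step 1: Drop any zero differences (none here) and take |d_i|.
|d| = [4, 5, 7, 6, 4, 1, 1, 7, 8, 5, 7]
Step 2: Midrank |d_i| (ties get averaged ranks).
ranks: |4|->3.5, |5|->5.5, |7|->9, |6|->7, |4|->3.5, |1|->1.5, |1|->1.5, |7|->9, |8|->11, |5|->5.5, |7|->9
Step 3: Attach original signs; sum ranks with positive sign and with negative sign.
W+ = 3.5 + 5.5 + 9 + 7 + 1.5 + 9 + 11 + 9 = 55.5
W- = 3.5 + 1.5 + 5.5 = 10.5
(Check: W+ + W- = 66 should equal n(n+1)/2 = 66.)
Step 4: Test statistic W = min(W+, W-) = 10.5.
Step 5: Ties in |d|, so use the tie-corrected normal approximation.
        E[W] = n(n+1)/4 = 11*12/4 = 33.
        Tie groups: |d|=1 (t=2), |d|=4 (t=2), |d|=5 (t=2), |d|=7 (t=3); sum(t^3 - t) = 42.
        Var[W] = n(n+1)(2n+1)/24 - sum(t^3-t)/48 = 3036/24 - 42/48 = 125.625.
        z = (W - E[W]) / sqrt(Var[W]) = (10.5 - 33) / 11.2083 = -2.0074.
        Two-sided p = 2*Phi(z) = 0.044702.
Step 6: alpha = 0.1. reject H0.

W+ = 55.5, W- = 10.5, W = min = 10.5, p = 0.044702, reject H0.


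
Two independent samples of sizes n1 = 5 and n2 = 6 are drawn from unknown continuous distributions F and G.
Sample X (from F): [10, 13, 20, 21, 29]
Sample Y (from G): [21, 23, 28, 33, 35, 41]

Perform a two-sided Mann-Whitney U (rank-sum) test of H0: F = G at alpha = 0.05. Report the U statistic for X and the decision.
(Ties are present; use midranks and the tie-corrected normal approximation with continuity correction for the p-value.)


Step 1: Combine and sort all 11 observations; assign midranks.
sorted (value, group): (10,X), (13,X), (20,X), (21,X), (21,Y), (23,Y), (28,Y), (29,X), (33,Y), (35,Y), (41,Y)
ranks: 10->1, 13->2, 20->3, 21->4.5, 21->4.5, 23->6, 28->7, 29->8, 33->9, 35->10, 41->11
Step 2: Rank sum for X: R1 = 1 + 2 + 3 + 4.5 + 8 = 18.5.
Step 3: U_X = R1 - n1(n1+1)/2 = 18.5 - 5*6/2 = 18.5 - 15 = 3.5.
       U_Y = n1*n2 - U_X = 30 - 3.5 = 26.5.
Step 4: Ties are present, so use the tie-corrected normal approximation (with continuity correction) for the p-value.
Step 5: p-value = 0.044126; compare to alpha = 0.05. reject H0.

U_X = 3.5, p = 0.044126, reject H0 at alpha = 0.05.


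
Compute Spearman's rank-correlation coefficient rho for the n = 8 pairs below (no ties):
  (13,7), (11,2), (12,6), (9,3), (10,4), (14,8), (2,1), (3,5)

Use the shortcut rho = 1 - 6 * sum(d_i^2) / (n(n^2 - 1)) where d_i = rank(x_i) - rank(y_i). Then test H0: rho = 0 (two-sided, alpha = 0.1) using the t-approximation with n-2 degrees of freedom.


Step 1: Rank x and y separately (midranks; no ties here).
rank(x): 13->7, 11->5, 12->6, 9->3, 10->4, 14->8, 2->1, 3->2
rank(y): 7->7, 2->2, 6->6, 3->3, 4->4, 8->8, 1->1, 5->5
Step 2: d_i = R_x(i) - R_y(i); compute d_i^2.
  (7-7)^2=0, (5-2)^2=9, (6-6)^2=0, (3-3)^2=0, (4-4)^2=0, (8-8)^2=0, (1-1)^2=0, (2-5)^2=9
sum(d^2) = 18.
Step 3: rho = 1 - 6*18 / (8*(8^2 - 1)) = 1 - 108/504 = 0.785714.
Step 4: Under H0, t = rho * sqrt((n-2)/(1-rho^2)) = 3.1113 ~ t(6).
Step 5: Two-sided p-value from the t-distribution with 6 df = 0.020815.
Step 6: alpha = 0.1. reject H0.

rho = 0.7857, p = 0.020815, reject H0 at alpha = 0.1.


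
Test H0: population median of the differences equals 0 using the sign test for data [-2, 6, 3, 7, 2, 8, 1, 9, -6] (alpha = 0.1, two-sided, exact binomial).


Step 1: Discard zero differences. Original n = 9; n_eff = number of nonzero differences = 9.
Nonzero differences (with sign): -2, +6, +3, +7, +2, +8, +1, +9, -6
Step 2: Count signs: positive = 7, negative = 2.
Step 3: Under H0: P(positive) = 0.5, so the number of positives S ~ Bin(9, 0.5).
Step 4: Two-sided exact p-value = sum of Bin(9,0.5) probabilities at or below the observed probability = 0.179688.
Step 5: alpha = 0.1. fail to reject H0.

n_eff = 9, pos = 7, neg = 2, p = 0.179688, fail to reject H0.


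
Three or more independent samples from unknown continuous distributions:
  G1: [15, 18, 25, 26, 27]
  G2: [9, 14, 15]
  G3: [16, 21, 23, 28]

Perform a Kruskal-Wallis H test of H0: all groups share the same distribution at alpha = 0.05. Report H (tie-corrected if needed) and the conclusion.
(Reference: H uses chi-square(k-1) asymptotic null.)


Step 1: Combine all N = 12 observations and assign midranks.
sorted (value, group, rank): (9,G2,1), (14,G2,2), (15,G1,3.5), (15,G2,3.5), (16,G3,5), (18,G1,6), (21,G3,7), (23,G3,8), (25,G1,9), (26,G1,10), (27,G1,11), (28,G3,12)
Step 2: Sum ranks within each group.
R_1 = 39.5 (n_1 = 5)
R_2 = 6.5 (n_2 = 3)
R_3 = 32 (n_3 = 4)
Step 3: H = 12/(N(N+1)) * sum(R_i^2/n_i) - 3(N+1)
     = 12/(12*13) * (39.5^2/5 + 6.5^2/3 + 32^2/4) - 3*13
     = 0.076923 * 582.133 - 39
     = 5.779487.
Step 4: Ties present; correction factor C = 1 - 6/(12^3 - 12) = 0.996503. Corrected H = 5.779487 / 0.996503 = 5.799766.
Step 5: Under H0, H ~ chi^2(2); p-value = 0.055030.
Step 6: alpha = 0.05. fail to reject H0.

H = 5.7998, df = 2, p = 0.055030, fail to reject H0.


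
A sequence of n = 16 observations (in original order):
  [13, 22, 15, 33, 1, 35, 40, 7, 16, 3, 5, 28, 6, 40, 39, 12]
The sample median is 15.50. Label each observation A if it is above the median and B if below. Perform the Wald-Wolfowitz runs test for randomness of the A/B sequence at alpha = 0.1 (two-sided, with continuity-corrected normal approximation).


Step 1: Compute median = 15.50; label A = above, B = below.
Labels in order: BABABAABABBABAAB  (n_A = 8, n_B = 8)
Step 2: Count runs R = 13.
Step 3: Under H0 (random ordering), E[R] = 2*n_A*n_B/(n_A+n_B) + 1 = 2*8*8/16 + 1 = 9.0000.
        Var[R] = 2*n_A*n_B*(2*n_A*n_B - n_A - n_B) / ((n_A+n_B)^2 * (n_A+n_B-1)) = 14336/3840 = 3.7333.
        SD[R] = 1.9322.
Step 4: Continuity-corrected z = (R - 0.5 - E[R]) / SD[R] = (13 - 0.5 - 9.0000) / 1.9322 = 1.8114.
Step 5: Two-sided p-value via normal approximation = 2*(1 - Phi(|z|)) = 0.070076.
Step 6: alpha = 0.1. reject H0.

R = 13, z = 1.8114, p = 0.070076, reject H0.


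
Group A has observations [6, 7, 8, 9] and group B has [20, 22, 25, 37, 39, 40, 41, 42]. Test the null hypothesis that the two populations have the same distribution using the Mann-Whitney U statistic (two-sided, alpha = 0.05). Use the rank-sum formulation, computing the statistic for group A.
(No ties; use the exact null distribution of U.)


Step 1: Combine and sort all 12 observations; assign midranks.
sorted (value, group): (6,X), (7,X), (8,X), (9,X), (20,Y), (22,Y), (25,Y), (37,Y), (39,Y), (40,Y), (41,Y), (42,Y)
ranks: 6->1, 7->2, 8->3, 9->4, 20->5, 22->6, 25->7, 37->8, 39->9, 40->10, 41->11, 42->12
Step 2: Rank sum for X: R1 = 1 + 2 + 3 + 4 = 10.
Step 3: U_X = R1 - n1(n1+1)/2 = 10 - 4*5/2 = 10 - 10 = 0.
       U_Y = n1*n2 - U_X = 32 - 0 = 32.
Step 4: No ties, so the exact null distribution of U (based on enumerating the C(12,4) = 495 equally likely rank assignments) gives the two-sided p-value.
Step 5: p-value = 0.004040; compare to alpha = 0.05. reject H0.

U_X = 0, p = 0.004040, reject H0 at alpha = 0.05.


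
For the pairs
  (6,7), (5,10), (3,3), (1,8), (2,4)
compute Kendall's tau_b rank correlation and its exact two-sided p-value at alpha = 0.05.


Step 1: Enumerate the 10 unordered pairs (i,j) with i<j and classify each by sign(x_j-x_i) * sign(y_j-y_i).
  (1,2):dx=-1,dy=+3->D; (1,3):dx=-3,dy=-4->C; (1,4):dx=-5,dy=+1->D; (1,5):dx=-4,dy=-3->C
  (2,3):dx=-2,dy=-7->C; (2,4):dx=-4,dy=-2->C; (2,5):dx=-3,dy=-6->C; (3,4):dx=-2,dy=+5->D
  (3,5):dx=-1,dy=+1->D; (4,5):dx=+1,dy=-4->D
Step 2: C = 5, D = 5, total pairs = 10.
Step 3: tau = (C - D)/(n(n-1)/2) = (5 - 5)/10 = 0.000000.
Step 4: Exact two-sided p-value (enumerate n! = 120 permutations of y under H0): p = 1.000000.
Step 5: alpha = 0.05. fail to reject H0.

tau_b = 0.0000 (C=5, D=5), p = 1.000000, fail to reject H0.


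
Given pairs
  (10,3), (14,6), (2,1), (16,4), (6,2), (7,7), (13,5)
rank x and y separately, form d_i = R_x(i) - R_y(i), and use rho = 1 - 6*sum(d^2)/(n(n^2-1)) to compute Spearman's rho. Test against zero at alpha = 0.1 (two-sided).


Step 1: Rank x and y separately (midranks; no ties here).
rank(x): 10->4, 14->6, 2->1, 16->7, 6->2, 7->3, 13->5
rank(y): 3->3, 6->6, 1->1, 4->4, 2->2, 7->7, 5->5
Step 2: d_i = R_x(i) - R_y(i); compute d_i^2.
  (4-3)^2=1, (6-6)^2=0, (1-1)^2=0, (7-4)^2=9, (2-2)^2=0, (3-7)^2=16, (5-5)^2=0
sum(d^2) = 26.
Step 3: rho = 1 - 6*26 / (7*(7^2 - 1)) = 1 - 156/336 = 0.535714.
Step 4: Under H0, t = rho * sqrt((n-2)/(1-rho^2)) = 1.4186 ~ t(5).
Step 5: Two-sided p-value from the t-distribution with 5 df = 0.215217.
Step 6: alpha = 0.1. fail to reject H0.

rho = 0.5357, p = 0.215217, fail to reject H0 at alpha = 0.1.


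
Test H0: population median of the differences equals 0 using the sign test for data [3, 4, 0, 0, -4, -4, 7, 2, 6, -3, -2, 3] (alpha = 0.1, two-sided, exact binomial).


Step 1: Discard zero differences. Original n = 12; n_eff = number of nonzero differences = 10.
Nonzero differences (with sign): +3, +4, -4, -4, +7, +2, +6, -3, -2, +3
Step 2: Count signs: positive = 6, negative = 4.
Step 3: Under H0: P(positive) = 0.5, so the number of positives S ~ Bin(10, 0.5).
Step 4: Two-sided exact p-value = sum of Bin(10,0.5) probabilities at or below the observed probability = 0.753906.
Step 5: alpha = 0.1. fail to reject H0.

n_eff = 10, pos = 6, neg = 4, p = 0.753906, fail to reject H0.


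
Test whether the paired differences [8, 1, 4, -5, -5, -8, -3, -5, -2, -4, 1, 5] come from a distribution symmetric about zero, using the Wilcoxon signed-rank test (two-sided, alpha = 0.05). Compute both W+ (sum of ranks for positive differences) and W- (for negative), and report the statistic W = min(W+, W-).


Step 1: Drop any zero differences (none here) and take |d_i|.
|d| = [8, 1, 4, 5, 5, 8, 3, 5, 2, 4, 1, 5]
Step 2: Midrank |d_i| (ties get averaged ranks).
ranks: |8|->11.5, |1|->1.5, |4|->5.5, |5|->8.5, |5|->8.5, |8|->11.5, |3|->4, |5|->8.5, |2|->3, |4|->5.5, |1|->1.5, |5|->8.5
Step 3: Attach original signs; sum ranks with positive sign and with negative sign.
W+ = 11.5 + 1.5 + 5.5 + 1.5 + 8.5 = 28.5
W- = 8.5 + 8.5 + 11.5 + 4 + 8.5 + 3 + 5.5 = 49.5
(Check: W+ + W- = 78 should equal n(n+1)/2 = 78.)
Step 4: Test statistic W = min(W+, W-) = 28.5.
Step 5: Ties in |d|, so use the tie-corrected normal approximation.
        E[W] = n(n+1)/4 = 12*13/4 = 39.
        Tie groups: |d|=1 (t=2), |d|=4 (t=2), |d|=5 (t=4), |d|=8 (t=2); sum(t^3 - t) = 78.
        Var[W] = n(n+1)(2n+1)/24 - sum(t^3-t)/48 = 3900/24 - 78/48 = 160.875.
        z = (W - E[W]) / sqrt(Var[W]) = (28.5 - 39) / 12.6837 = -0.8278.
        Two-sided p = 2*Phi(z) = 0.407763.
Step 6: alpha = 0.05. fail to reject H0.

W+ = 28.5, W- = 49.5, W = min = 28.5, p = 0.407763, fail to reject H0.


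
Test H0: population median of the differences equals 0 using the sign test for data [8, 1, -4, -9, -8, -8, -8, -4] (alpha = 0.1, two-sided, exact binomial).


Step 1: Discard zero differences. Original n = 8; n_eff = number of nonzero differences = 8.
Nonzero differences (with sign): +8, +1, -4, -9, -8, -8, -8, -4
Step 2: Count signs: positive = 2, negative = 6.
Step 3: Under H0: P(positive) = 0.5, so the number of positives S ~ Bin(8, 0.5).
Step 4: Two-sided exact p-value = sum of Bin(8,0.5) probabilities at or below the observed probability = 0.289062.
Step 5: alpha = 0.1. fail to reject H0.

n_eff = 8, pos = 2, neg = 6, p = 0.289062, fail to reject H0.


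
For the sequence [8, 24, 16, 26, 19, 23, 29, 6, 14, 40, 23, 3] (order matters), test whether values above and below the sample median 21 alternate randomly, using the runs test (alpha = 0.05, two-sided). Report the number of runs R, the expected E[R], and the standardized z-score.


Step 1: Compute median = 21; label A = above, B = below.
Labels in order: BABABAABBAAB  (n_A = 6, n_B = 6)
Step 2: Count runs R = 9.
Step 3: Under H0 (random ordering), E[R] = 2*n_A*n_B/(n_A+n_B) + 1 = 2*6*6/12 + 1 = 7.0000.
        Var[R] = 2*n_A*n_B*(2*n_A*n_B - n_A - n_B) / ((n_A+n_B)^2 * (n_A+n_B-1)) = 4320/1584 = 2.7273.
        SD[R] = 1.6514.
Step 4: Continuity-corrected z = (R - 0.5 - E[R]) / SD[R] = (9 - 0.5 - 7.0000) / 1.6514 = 0.9083.
Step 5: Two-sided p-value via normal approximation = 2*(1 - Phi(|z|)) = 0.363722.
Step 6: alpha = 0.05. fail to reject H0.

R = 9, z = 0.9083, p = 0.363722, fail to reject H0.


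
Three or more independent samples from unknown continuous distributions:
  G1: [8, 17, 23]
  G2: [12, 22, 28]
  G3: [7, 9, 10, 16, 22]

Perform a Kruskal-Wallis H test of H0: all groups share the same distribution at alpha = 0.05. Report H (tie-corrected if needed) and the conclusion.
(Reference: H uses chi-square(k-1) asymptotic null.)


Step 1: Combine all N = 11 observations and assign midranks.
sorted (value, group, rank): (7,G3,1), (8,G1,2), (9,G3,3), (10,G3,4), (12,G2,5), (16,G3,6), (17,G1,7), (22,G2,8.5), (22,G3,8.5), (23,G1,10), (28,G2,11)
Step 2: Sum ranks within each group.
R_1 = 19 (n_1 = 3)
R_2 = 24.5 (n_2 = 3)
R_3 = 22.5 (n_3 = 5)
Step 3: H = 12/(N(N+1)) * sum(R_i^2/n_i) - 3(N+1)
     = 12/(11*12) * (19^2/3 + 24.5^2/3 + 22.5^2/5) - 3*12
     = 0.090909 * 421.667 - 36
     = 2.333333.
Step 4: Ties present; correction factor C = 1 - 6/(11^3 - 11) = 0.995455. Corrected H = 2.333333 / 0.995455 = 2.343988.
Step 5: Under H0, H ~ chi^2(2); p-value = 0.309749.
Step 6: alpha = 0.05. fail to reject H0.

H = 2.3440, df = 2, p = 0.309749, fail to reject H0.


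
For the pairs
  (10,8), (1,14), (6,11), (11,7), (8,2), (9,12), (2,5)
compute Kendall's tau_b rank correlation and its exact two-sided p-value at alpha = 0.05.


Step 1: Enumerate the 21 unordered pairs (i,j) with i<j and classify each by sign(x_j-x_i) * sign(y_j-y_i).
  (1,2):dx=-9,dy=+6->D; (1,3):dx=-4,dy=+3->D; (1,4):dx=+1,dy=-1->D; (1,5):dx=-2,dy=-6->C
  (1,6):dx=-1,dy=+4->D; (1,7):dx=-8,dy=-3->C; (2,3):dx=+5,dy=-3->D; (2,4):dx=+10,dy=-7->D
  (2,5):dx=+7,dy=-12->D; (2,6):dx=+8,dy=-2->D; (2,7):dx=+1,dy=-9->D; (3,4):dx=+5,dy=-4->D
  (3,5):dx=+2,dy=-9->D; (3,6):dx=+3,dy=+1->C; (3,7):dx=-4,dy=-6->C; (4,5):dx=-3,dy=-5->C
  (4,6):dx=-2,dy=+5->D; (4,7):dx=-9,dy=-2->C; (5,6):dx=+1,dy=+10->C; (5,7):dx=-6,dy=+3->D
  (6,7):dx=-7,dy=-7->C
Step 2: C = 8, D = 13, total pairs = 21.
Step 3: tau = (C - D)/(n(n-1)/2) = (8 - 13)/21 = -0.238095.
Step 4: Exact two-sided p-value (enumerate n! = 5040 permutations of y under H0): p = 0.561905.
Step 5: alpha = 0.05. fail to reject H0.

tau_b = -0.2381 (C=8, D=13), p = 0.561905, fail to reject H0.


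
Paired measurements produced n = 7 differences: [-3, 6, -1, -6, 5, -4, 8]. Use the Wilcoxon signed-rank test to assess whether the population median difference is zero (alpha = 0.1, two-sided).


Step 1: Drop any zero differences (none here) and take |d_i|.
|d| = [3, 6, 1, 6, 5, 4, 8]
Step 2: Midrank |d_i| (ties get averaged ranks).
ranks: |3|->2, |6|->5.5, |1|->1, |6|->5.5, |5|->4, |4|->3, |8|->7
Step 3: Attach original signs; sum ranks with positive sign and with negative sign.
W+ = 5.5 + 4 + 7 = 16.5
W- = 2 + 1 + 5.5 + 3 = 11.5
(Check: W+ + W- = 28 should equal n(n+1)/2 = 28.)
Step 4: Test statistic W = min(W+, W-) = 11.5.
Step 5: Ties in |d|, so use the tie-corrected normal approximation.
        E[W] = n(n+1)/4 = 7*8/4 = 14.
        Tie groups: |d|=6 (t=2); sum(t^3 - t) = 6.
        Var[W] = n(n+1)(2n+1)/24 - sum(t^3-t)/48 = 840/24 - 6/48 = 34.875.
        z = (W - E[W]) / sqrt(Var[W]) = (11.5 - 14) / 5.9055 = -0.4233.
        Two-sided p = 2*Phi(z) = 0.672052.
Step 6: alpha = 0.1. fail to reject H0.

W+ = 16.5, W- = 11.5, W = min = 11.5, p = 0.672052, fail to reject H0.


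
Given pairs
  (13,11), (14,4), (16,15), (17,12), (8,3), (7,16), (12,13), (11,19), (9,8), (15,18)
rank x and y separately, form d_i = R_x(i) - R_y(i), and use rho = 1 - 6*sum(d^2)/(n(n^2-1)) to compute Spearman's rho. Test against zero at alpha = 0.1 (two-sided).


Step 1: Rank x and y separately (midranks; no ties here).
rank(x): 13->6, 14->7, 16->9, 17->10, 8->2, 7->1, 12->5, 11->4, 9->3, 15->8
rank(y): 11->4, 4->2, 15->7, 12->5, 3->1, 16->8, 13->6, 19->10, 8->3, 18->9
Step 2: d_i = R_x(i) - R_y(i); compute d_i^2.
  (6-4)^2=4, (7-2)^2=25, (9-7)^2=4, (10-5)^2=25, (2-1)^2=1, (1-8)^2=49, (5-6)^2=1, (4-10)^2=36, (3-3)^2=0, (8-9)^2=1
sum(d^2) = 146.
Step 3: rho = 1 - 6*146 / (10*(10^2 - 1)) = 1 - 876/990 = 0.115152.
Step 4: Under H0, t = rho * sqrt((n-2)/(1-rho^2)) = 0.3279 ~ t(8).
Step 5: Two-sided p-value from the t-distribution with 8 df = 0.751420.
Step 6: alpha = 0.1. fail to reject H0.

rho = 0.1152, p = 0.751420, fail to reject H0 at alpha = 0.1.


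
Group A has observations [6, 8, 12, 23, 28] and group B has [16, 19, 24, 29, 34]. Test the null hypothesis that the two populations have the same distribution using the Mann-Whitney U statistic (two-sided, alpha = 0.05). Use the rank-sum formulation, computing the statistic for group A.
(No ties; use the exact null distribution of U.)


Step 1: Combine and sort all 10 observations; assign midranks.
sorted (value, group): (6,X), (8,X), (12,X), (16,Y), (19,Y), (23,X), (24,Y), (28,X), (29,Y), (34,Y)
ranks: 6->1, 8->2, 12->3, 16->4, 19->5, 23->6, 24->7, 28->8, 29->9, 34->10
Step 2: Rank sum for X: R1 = 1 + 2 + 3 + 6 + 8 = 20.
Step 3: U_X = R1 - n1(n1+1)/2 = 20 - 5*6/2 = 20 - 15 = 5.
       U_Y = n1*n2 - U_X = 25 - 5 = 20.
Step 4: No ties, so the exact null distribution of U (based on enumerating the C(10,5) = 252 equally likely rank assignments) gives the two-sided p-value.
Step 5: p-value = 0.150794; compare to alpha = 0.05. fail to reject H0.

U_X = 5, p = 0.150794, fail to reject H0 at alpha = 0.05.


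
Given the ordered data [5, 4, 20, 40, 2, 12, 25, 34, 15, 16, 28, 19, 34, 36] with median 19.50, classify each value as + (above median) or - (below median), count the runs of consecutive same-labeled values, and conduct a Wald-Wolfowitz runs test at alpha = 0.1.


Step 1: Compute median = 19.50; label A = above, B = below.
Labels in order: BBAABBAABBABAA  (n_A = 7, n_B = 7)
Step 2: Count runs R = 8.
Step 3: Under H0 (random ordering), E[R] = 2*n_A*n_B/(n_A+n_B) + 1 = 2*7*7/14 + 1 = 8.0000.
        Var[R] = 2*n_A*n_B*(2*n_A*n_B - n_A - n_B) / ((n_A+n_B)^2 * (n_A+n_B-1)) = 8232/2548 = 3.2308.
        SD[R] = 1.7974.
Step 4: R = E[R], so z = 0 with no continuity correction.
Step 5: Two-sided p-value via normal approximation = 2*(1 - Phi(|z|)) = 1.000000.
Step 6: alpha = 0.1. fail to reject H0.

R = 8, z = 0.0000, p = 1.000000, fail to reject H0.


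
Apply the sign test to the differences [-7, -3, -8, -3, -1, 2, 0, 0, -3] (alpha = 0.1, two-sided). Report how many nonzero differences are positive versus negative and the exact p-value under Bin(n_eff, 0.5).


Step 1: Discard zero differences. Original n = 9; n_eff = number of nonzero differences = 7.
Nonzero differences (with sign): -7, -3, -8, -3, -1, +2, -3
Step 2: Count signs: positive = 1, negative = 6.
Step 3: Under H0: P(positive) = 0.5, so the number of positives S ~ Bin(7, 0.5).
Step 4: Two-sided exact p-value = sum of Bin(7,0.5) probabilities at or below the observed probability = 0.125000.
Step 5: alpha = 0.1. fail to reject H0.

n_eff = 7, pos = 1, neg = 6, p = 0.125000, fail to reject H0.


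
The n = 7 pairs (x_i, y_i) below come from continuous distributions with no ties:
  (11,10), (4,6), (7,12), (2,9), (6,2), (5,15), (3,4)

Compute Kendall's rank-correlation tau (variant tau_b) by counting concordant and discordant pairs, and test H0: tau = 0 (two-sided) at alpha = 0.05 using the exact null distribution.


Step 1: Enumerate the 21 unordered pairs (i,j) with i<j and classify each by sign(x_j-x_i) * sign(y_j-y_i).
  (1,2):dx=-7,dy=-4->C; (1,3):dx=-4,dy=+2->D; (1,4):dx=-9,dy=-1->C; (1,5):dx=-5,dy=-8->C
  (1,6):dx=-6,dy=+5->D; (1,7):dx=-8,dy=-6->C; (2,3):dx=+3,dy=+6->C; (2,4):dx=-2,dy=+3->D
  (2,5):dx=+2,dy=-4->D; (2,6):dx=+1,dy=+9->C; (2,7):dx=-1,dy=-2->C; (3,4):dx=-5,dy=-3->C
  (3,5):dx=-1,dy=-10->C; (3,6):dx=-2,dy=+3->D; (3,7):dx=-4,dy=-8->C; (4,5):dx=+4,dy=-7->D
  (4,6):dx=+3,dy=+6->C; (4,7):dx=+1,dy=-5->D; (5,6):dx=-1,dy=+13->D; (5,7):dx=-3,dy=+2->D
  (6,7):dx=-2,dy=-11->C
Step 2: C = 12, D = 9, total pairs = 21.
Step 3: tau = (C - D)/(n(n-1)/2) = (12 - 9)/21 = 0.142857.
Step 4: Exact two-sided p-value (enumerate n! = 5040 permutations of y under H0): p = 0.772619.
Step 5: alpha = 0.05. fail to reject H0.

tau_b = 0.1429 (C=12, D=9), p = 0.772619, fail to reject H0.


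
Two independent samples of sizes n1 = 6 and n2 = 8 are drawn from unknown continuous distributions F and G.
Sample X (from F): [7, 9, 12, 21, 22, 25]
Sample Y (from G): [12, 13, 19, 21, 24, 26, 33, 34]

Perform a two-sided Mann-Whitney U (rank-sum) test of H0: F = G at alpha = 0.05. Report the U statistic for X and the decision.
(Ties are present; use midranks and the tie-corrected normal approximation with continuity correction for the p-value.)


Step 1: Combine and sort all 14 observations; assign midranks.
sorted (value, group): (7,X), (9,X), (12,X), (12,Y), (13,Y), (19,Y), (21,X), (21,Y), (22,X), (24,Y), (25,X), (26,Y), (33,Y), (34,Y)
ranks: 7->1, 9->2, 12->3.5, 12->3.5, 13->5, 19->6, 21->7.5, 21->7.5, 22->9, 24->10, 25->11, 26->12, 33->13, 34->14
Step 2: Rank sum for X: R1 = 1 + 2 + 3.5 + 7.5 + 9 + 11 = 34.
Step 3: U_X = R1 - n1(n1+1)/2 = 34 - 6*7/2 = 34 - 21 = 13.
       U_Y = n1*n2 - U_X = 48 - 13 = 35.
Step 4: Ties are present, so use the tie-corrected normal approximation (with continuity correction) for the p-value.
Step 5: p-value = 0.174295; compare to alpha = 0.05. fail to reject H0.

U_X = 13, p = 0.174295, fail to reject H0 at alpha = 0.05.


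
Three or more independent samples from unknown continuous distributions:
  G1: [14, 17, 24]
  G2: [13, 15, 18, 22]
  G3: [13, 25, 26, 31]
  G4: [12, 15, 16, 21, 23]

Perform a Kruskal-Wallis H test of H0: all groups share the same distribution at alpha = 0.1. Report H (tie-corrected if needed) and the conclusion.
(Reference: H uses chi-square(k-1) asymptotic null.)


Step 1: Combine all N = 16 observations and assign midranks.
sorted (value, group, rank): (12,G4,1), (13,G2,2.5), (13,G3,2.5), (14,G1,4), (15,G2,5.5), (15,G4,5.5), (16,G4,7), (17,G1,8), (18,G2,9), (21,G4,10), (22,G2,11), (23,G4,12), (24,G1,13), (25,G3,14), (26,G3,15), (31,G3,16)
Step 2: Sum ranks within each group.
R_1 = 25 (n_1 = 3)
R_2 = 28 (n_2 = 4)
R_3 = 47.5 (n_3 = 4)
R_4 = 35.5 (n_4 = 5)
Step 3: H = 12/(N(N+1)) * sum(R_i^2/n_i) - 3(N+1)
     = 12/(16*17) * (25^2/3 + 28^2/4 + 47.5^2/4 + 35.5^2/5) - 3*17
     = 0.044118 * 1220.45 - 51
     = 2.843199.
Step 4: Ties present; correction factor C = 1 - 12/(16^3 - 16) = 0.997059. Corrected H = 2.843199 / 0.997059 = 2.851586.
Step 5: Under H0, H ~ chi^2(3); p-value = 0.415078.
Step 6: alpha = 0.1. fail to reject H0.

H = 2.8516, df = 3, p = 0.415078, fail to reject H0.


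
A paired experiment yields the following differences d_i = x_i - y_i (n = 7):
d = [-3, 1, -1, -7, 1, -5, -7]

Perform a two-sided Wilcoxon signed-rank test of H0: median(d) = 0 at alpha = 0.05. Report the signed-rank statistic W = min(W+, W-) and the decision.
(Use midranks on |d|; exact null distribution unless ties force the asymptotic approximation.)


Step 1: Drop any zero differences (none here) and take |d_i|.
|d| = [3, 1, 1, 7, 1, 5, 7]
Step 2: Midrank |d_i| (ties get averaged ranks).
ranks: |3|->4, |1|->2, |1|->2, |7|->6.5, |1|->2, |5|->5, |7|->6.5
Step 3: Attach original signs; sum ranks with positive sign and with negative sign.
W+ = 2 + 2 = 4
W- = 4 + 2 + 6.5 + 5 + 6.5 = 24
(Check: W+ + W- = 28 should equal n(n+1)/2 = 28.)
Step 4: Test statistic W = min(W+, W-) = 4.
Step 5: Ties in |d|, so use the tie-corrected normal approximation.
        E[W] = n(n+1)/4 = 7*8/4 = 14.
        Tie groups: |d|=1 (t=3), |d|=7 (t=2); sum(t^3 - t) = 30.
        Var[W] = n(n+1)(2n+1)/24 - sum(t^3-t)/48 = 840/24 - 30/48 = 34.375.
        z = (W - E[W]) / sqrt(Var[W]) = (4 - 14) / 5.8630 = -1.7056.
        Two-sided p = 2*Phi(z) = 0.088082.
Step 6: alpha = 0.05. fail to reject H0.

W+ = 4, W- = 24, W = min = 4, p = 0.088082, fail to reject H0.


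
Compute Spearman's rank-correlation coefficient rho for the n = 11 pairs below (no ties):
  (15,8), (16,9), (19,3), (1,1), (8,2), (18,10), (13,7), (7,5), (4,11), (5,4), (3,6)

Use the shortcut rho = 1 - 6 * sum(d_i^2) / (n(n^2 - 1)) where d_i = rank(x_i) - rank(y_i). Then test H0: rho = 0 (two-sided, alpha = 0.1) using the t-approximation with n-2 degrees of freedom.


Step 1: Rank x and y separately (midranks; no ties here).
rank(x): 15->8, 16->9, 19->11, 1->1, 8->6, 18->10, 13->7, 7->5, 4->3, 5->4, 3->2
rank(y): 8->8, 9->9, 3->3, 1->1, 2->2, 10->10, 7->7, 5->5, 11->11, 4->4, 6->6
Step 2: d_i = R_x(i) - R_y(i); compute d_i^2.
  (8-8)^2=0, (9-9)^2=0, (11-3)^2=64, (1-1)^2=0, (6-2)^2=16, (10-10)^2=0, (7-7)^2=0, (5-5)^2=0, (3-11)^2=64, (4-4)^2=0, (2-6)^2=16
sum(d^2) = 160.
Step 3: rho = 1 - 6*160 / (11*(11^2 - 1)) = 1 - 960/1320 = 0.272727.
Step 4: Under H0, t = rho * sqrt((n-2)/(1-rho^2)) = 0.8504 ~ t(9).
Step 5: Two-sided p-value from the t-distribution with 9 df = 0.417141.
Step 6: alpha = 0.1. fail to reject H0.

rho = 0.2727, p = 0.417141, fail to reject H0 at alpha = 0.1.
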